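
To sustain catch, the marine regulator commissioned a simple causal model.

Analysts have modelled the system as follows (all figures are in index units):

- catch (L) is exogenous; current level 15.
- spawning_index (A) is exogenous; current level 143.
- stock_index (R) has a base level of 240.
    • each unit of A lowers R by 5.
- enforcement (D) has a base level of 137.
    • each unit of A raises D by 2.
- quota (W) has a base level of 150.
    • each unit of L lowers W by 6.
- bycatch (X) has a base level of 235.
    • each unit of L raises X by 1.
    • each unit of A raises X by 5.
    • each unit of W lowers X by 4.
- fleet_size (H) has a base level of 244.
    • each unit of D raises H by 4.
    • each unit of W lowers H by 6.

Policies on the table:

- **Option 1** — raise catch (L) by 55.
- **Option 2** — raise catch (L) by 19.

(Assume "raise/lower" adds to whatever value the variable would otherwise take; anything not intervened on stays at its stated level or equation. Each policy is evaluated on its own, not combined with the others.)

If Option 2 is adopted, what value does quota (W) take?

Option 2 (L + 19):
  L = 15 + 19 = 34
  W = 150 − 6·34 = -54

-54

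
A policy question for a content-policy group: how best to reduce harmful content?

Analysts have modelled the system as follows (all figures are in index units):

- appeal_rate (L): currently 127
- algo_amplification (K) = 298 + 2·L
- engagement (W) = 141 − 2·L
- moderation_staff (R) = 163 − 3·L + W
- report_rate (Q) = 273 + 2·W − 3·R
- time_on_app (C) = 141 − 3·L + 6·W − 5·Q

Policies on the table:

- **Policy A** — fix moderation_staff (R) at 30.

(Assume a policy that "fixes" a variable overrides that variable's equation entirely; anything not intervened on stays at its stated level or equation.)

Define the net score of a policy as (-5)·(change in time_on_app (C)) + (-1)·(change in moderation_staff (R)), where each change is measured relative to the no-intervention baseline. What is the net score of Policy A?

Baseline:
  L = 127
  W = 141 − 2·127 = -113
  R = 163 − 3·127 + (-113) = -331
  Q = 273 + 2·(-113) − 3·(-331) = 1040
  C = 141 − 3·127 + 6·(-113) − 5·1040 = -6118
Policy A (R := 30):
  L = 127
  W = 141 − 2·127 = -113
  R = 30
  Q = 273 + 2·(-113) − 3·30 = -43
  C = 141 − 3·127 + 6·(-113) − 5·(-43) = -703
ΔC = -703 − (-6118) = 5415; ΔR = 30 − (-331) = 361
Score = (-5)·5415 + (-1)·361 = -27436

-27436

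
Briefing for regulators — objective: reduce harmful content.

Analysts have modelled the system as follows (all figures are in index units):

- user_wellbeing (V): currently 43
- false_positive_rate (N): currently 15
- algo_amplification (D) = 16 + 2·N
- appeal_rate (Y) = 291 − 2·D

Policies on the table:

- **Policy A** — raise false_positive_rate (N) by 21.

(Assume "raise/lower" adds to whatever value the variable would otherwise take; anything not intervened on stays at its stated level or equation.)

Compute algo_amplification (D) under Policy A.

88

Policy A (N + 21):
  N = 15 + 21 = 36
  D = 16 + 2·36 = 88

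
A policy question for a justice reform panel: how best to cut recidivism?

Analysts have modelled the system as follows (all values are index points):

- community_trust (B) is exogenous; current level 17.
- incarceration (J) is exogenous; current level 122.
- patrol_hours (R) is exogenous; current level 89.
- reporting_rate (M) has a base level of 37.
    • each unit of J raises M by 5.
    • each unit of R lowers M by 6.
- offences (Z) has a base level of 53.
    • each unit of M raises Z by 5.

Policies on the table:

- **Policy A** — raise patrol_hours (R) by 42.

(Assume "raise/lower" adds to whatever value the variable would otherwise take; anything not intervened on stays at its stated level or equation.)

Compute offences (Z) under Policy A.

Policy A (R + 42):
  J = 122
  R = 89 + 42 = 131
  M = 37 + 5·122 − 6·131 = -139
  Z = 53 + 5·(-139) = -642

-642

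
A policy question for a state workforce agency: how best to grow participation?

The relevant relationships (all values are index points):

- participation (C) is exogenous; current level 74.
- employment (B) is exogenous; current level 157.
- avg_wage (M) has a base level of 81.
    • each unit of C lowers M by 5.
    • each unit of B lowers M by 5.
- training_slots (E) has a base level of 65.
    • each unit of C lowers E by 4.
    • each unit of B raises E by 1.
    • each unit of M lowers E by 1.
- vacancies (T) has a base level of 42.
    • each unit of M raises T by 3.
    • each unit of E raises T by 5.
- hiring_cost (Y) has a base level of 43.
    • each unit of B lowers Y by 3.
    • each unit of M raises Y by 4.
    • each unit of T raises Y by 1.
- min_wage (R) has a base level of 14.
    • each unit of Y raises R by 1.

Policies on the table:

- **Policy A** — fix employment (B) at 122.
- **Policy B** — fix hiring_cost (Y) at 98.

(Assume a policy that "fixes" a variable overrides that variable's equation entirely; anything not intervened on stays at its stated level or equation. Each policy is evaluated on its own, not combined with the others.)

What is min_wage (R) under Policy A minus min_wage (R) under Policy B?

-2722

Policy A (B := 122):
  C = 74
  B = 122
  M = 81 − 5·74 − 5·122 = -899
  E = 65 − 4·74 + 122 − (-899) = 790
  T = 42 + 3·(-899) + 5·790 = 1295
  Y = 43 − 3·122 + 4·(-899) + 1295 = -2624
  R = 14 + (-2624) = -2610
Policy B (Y := 98):
  C = 74
  B = 157
  M = 81 − 5·74 − 5·157 = -1074
  E = 65 − 4·74 + 157 − (-1074) = 1000
  T = 42 + 3·(-1074) + 5·1000 = 1820
  Y = 98
  R = 14 + 98 = 112
R: -2610 − 112 = -2722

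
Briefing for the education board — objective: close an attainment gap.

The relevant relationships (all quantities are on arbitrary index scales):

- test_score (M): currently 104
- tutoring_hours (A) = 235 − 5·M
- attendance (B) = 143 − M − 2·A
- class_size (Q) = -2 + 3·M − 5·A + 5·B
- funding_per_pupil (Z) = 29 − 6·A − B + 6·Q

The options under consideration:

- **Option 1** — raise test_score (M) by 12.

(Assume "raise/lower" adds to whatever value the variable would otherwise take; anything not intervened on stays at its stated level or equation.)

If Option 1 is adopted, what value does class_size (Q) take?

5656

Option 1 (M + 12):
  M = 104 + 12 = 116
  A = 235 − 5·116 = -345
  B = 143 − 116 − 2·(-345) = 717
  Q = -2 + 3·116 − 5·(-345) + 5·717 = 5656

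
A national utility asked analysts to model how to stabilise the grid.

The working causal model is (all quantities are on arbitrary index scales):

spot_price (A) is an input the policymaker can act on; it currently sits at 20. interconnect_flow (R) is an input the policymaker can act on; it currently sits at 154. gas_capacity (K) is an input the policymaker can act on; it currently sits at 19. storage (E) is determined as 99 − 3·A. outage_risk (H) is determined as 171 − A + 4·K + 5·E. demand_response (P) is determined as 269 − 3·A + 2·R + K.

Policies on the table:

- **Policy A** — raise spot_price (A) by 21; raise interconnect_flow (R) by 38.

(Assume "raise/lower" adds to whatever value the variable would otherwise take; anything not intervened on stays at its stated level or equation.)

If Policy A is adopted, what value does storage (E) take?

Policy A (A + 21, R + 38):
  A = 20 + 21 = 41
  E = 99 − 3·41 = -24

-24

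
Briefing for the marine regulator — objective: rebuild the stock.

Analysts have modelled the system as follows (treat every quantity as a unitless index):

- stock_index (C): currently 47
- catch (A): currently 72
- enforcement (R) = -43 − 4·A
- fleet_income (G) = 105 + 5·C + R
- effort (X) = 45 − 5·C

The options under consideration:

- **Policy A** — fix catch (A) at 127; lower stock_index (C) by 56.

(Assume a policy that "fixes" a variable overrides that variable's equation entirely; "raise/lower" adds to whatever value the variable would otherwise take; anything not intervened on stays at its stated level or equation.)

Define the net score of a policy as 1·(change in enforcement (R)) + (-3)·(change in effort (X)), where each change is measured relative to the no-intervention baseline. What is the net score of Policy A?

Baseline:
  C = 47
  A = 72
  R = -43 − 4·72 = -331
  X = 45 − 5·47 = -190
Policy A (A := 127, C − 56):
  C = 47 − 56 = -9
  A = 127
  R = -43 − 4·127 = -551
  X = 45 − 5·(-9) = 90
ΔR = -551 − (-331) = -220; ΔX = 90 − (-190) = 280
Score = 1·(-220) + (-3)·280 = -1060

-1060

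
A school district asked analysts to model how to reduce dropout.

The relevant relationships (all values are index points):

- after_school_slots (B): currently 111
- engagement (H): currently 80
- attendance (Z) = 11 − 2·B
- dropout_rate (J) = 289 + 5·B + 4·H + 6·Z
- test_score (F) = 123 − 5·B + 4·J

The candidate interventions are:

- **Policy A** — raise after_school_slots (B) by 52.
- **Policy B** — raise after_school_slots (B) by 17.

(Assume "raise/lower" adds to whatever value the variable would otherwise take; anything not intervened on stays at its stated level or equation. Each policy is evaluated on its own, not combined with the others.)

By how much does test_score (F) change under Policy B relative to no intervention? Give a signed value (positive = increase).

-561

Baseline:
  B = 111
  H = 80
  Z = 11 − 2·111 = -211
  J = 289 + 5·111 + 4·80 + 6·(-211) = -102
  F = 123 − 5·111 + 4·(-102) = -840
Policy B (B + 17):
  B = 111 + 17 = 128
  H = 80
  Z = 11 − 2·128 = -245
  J = 289 + 5·128 + 4·80 + 6·(-245) = -221
  F = 123 − 5·128 + 4·(-221) = -1401
Change in F: -1401 − (-840) = -561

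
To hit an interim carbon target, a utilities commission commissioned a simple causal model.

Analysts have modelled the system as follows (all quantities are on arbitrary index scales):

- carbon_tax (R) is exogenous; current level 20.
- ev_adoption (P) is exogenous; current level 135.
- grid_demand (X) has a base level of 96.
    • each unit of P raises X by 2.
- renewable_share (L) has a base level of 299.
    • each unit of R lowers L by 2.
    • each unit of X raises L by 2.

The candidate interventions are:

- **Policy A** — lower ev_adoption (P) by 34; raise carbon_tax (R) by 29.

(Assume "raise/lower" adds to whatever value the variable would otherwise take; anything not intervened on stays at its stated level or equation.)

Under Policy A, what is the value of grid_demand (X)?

298

Policy A (P − 34, R + 29):
  P = 135 − 34 = 101
  X = 96 + 2·101 = 298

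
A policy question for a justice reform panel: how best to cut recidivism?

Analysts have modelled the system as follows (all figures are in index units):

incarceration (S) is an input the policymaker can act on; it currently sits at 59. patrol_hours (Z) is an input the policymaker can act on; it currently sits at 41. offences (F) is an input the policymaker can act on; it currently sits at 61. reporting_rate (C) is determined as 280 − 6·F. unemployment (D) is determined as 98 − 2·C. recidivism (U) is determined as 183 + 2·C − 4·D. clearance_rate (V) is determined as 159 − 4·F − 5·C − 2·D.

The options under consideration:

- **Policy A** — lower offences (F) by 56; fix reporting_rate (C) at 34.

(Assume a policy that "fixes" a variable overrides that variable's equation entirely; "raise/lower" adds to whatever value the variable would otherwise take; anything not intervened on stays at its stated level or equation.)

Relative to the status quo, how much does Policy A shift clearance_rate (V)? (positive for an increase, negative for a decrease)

104

Baseline:
  F = 61
  C = 280 − 6·61 = -86
  D = 98 − 2·(-86) = 270
  V = 159 − 4·61 − 5·(-86) − 2·270 = -195
Policy A (F − 56, C := 34):
  F = 61 − 56 = 5
  C = 34
  D = 98 − 2·34 = 30
  V = 159 − 4·5 − 5·34 − 2·30 = -91
Change in V: -91 − (-195) = 104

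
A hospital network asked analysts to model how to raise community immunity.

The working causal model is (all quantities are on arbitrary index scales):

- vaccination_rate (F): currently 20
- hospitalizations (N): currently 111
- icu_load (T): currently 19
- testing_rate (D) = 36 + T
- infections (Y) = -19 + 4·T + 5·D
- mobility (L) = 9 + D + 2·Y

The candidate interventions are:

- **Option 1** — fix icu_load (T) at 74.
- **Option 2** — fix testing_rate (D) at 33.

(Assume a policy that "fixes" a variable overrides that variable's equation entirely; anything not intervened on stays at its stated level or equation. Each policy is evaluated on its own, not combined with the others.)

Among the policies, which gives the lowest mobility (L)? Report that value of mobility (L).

Option 1 (T := 74):
  T = 74
  D = 36 + 74 = 110
  Y = -19 + 4·74 + 5·110 = 827
  L = 9 + 110 + 2·827 = 1773
Option 2 (D := 33):
  T = 19
  D = 33
  Y = -19 + 4·19 + 5·33 = 222
  L = 9 + 33 + 2·222 = 486
Comparing — Option 1: L=1773, Option 2: L=486. Lowest is 486 (Option 2).

486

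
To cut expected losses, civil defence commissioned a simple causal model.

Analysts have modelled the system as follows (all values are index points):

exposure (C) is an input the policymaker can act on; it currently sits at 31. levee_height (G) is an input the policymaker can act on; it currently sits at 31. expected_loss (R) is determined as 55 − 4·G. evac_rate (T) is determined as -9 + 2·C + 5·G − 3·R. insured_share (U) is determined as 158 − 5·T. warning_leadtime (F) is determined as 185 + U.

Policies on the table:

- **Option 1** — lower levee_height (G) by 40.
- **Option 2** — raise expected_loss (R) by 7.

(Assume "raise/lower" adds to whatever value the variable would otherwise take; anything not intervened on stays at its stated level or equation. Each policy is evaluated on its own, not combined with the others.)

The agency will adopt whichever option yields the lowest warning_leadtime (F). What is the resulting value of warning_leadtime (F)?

-1627

Option 1 (G − 40):
  C = 31
  G = 31 − 40 = -9
  R = 55 − 4·(-9) = 91
  T = -9 + 2·31 + 5·(-9) − 3·91 = -265
  U = 158 − 5·(-265) = 1483
  F = 185 + 1483 = 1668
Option 2 (R + 7):
  C = 31
  G = 31
  R = 55 − 4·31 (+7 from intervention) = -62
  T = -9 + 2·31 + 5·31 − 3·(-62) = 394
  U = 158 − 5·394 = -1812
  F = 185 + (-1812) = -1627
Comparing — Option 1: F=1668, Option 2: F=-1627. Lowest is -1627 (Option 2).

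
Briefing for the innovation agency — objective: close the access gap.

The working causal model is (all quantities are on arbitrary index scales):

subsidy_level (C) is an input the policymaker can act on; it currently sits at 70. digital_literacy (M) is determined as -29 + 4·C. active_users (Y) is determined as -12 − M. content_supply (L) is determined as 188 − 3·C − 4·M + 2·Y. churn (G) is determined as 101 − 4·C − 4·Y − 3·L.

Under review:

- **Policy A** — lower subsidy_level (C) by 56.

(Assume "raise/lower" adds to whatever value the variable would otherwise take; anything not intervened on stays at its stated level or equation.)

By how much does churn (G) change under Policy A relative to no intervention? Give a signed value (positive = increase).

Baseline:
  C = 70
  M = -29 + 4·70 = 251
  Y = -12 − 251 = -263
  L = 188 − 3·70 − 4·251 + 2·(-263) = -1552
  G = 101 − 4·70 − 4·(-263) − 3·(-1552) = 5529
Policy A (C − 56):
  C = 70 − 56 = 14
  M = -29 + 4·14 = 27
  Y = -12 − 27 = -39
  L = 188 − 3·14 − 4·27 + 2·(-39) = -40
  G = 101 − 4·14 − 4·(-39) − 3·(-40) = 321
Change in G: 321 − 5529 = -5208

-5208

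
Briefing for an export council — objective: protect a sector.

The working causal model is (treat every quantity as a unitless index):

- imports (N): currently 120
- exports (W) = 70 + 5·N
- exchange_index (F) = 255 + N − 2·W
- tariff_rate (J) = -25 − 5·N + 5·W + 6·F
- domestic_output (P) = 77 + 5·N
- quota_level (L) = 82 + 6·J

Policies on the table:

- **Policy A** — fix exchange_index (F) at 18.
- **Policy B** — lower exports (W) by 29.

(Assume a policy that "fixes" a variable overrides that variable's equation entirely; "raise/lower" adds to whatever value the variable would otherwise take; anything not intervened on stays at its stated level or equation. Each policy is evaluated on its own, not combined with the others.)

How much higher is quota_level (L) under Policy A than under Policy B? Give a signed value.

34170

Policy A (F := 18):
  N = 120
  W = 70 + 5·120 = 670
  F = 18
  J = -25 − 5·120 + 5·670 + 6·18 = 2833
  L = 82 + 6·2833 = 17080
Policy B (W − 29):
  N = 120
  W = 70 + 5·120 (−29 from intervention) = 641
  F = 255 + 120 − 2·641 = -907
  J = -25 − 5·120 + 5·641 + 6·(-907) = -2862
  L = 82 + 6·(-2862) = -17090
L: 17080 − (-17090) = 34170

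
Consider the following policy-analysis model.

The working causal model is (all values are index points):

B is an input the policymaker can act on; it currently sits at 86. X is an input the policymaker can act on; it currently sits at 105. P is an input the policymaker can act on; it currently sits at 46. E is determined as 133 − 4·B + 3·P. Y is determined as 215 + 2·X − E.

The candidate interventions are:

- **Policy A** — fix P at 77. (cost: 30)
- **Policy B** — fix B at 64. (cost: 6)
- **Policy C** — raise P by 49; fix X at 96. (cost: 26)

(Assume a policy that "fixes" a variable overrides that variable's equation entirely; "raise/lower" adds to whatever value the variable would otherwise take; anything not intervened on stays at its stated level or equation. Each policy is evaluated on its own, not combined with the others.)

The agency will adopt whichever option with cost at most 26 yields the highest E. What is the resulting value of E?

Policy B (B := 64):
  B = 64
  P = 46
  E = 133 − 4·64 + 3·46 = 15
Policy C (P + 49, X := 96):
  B = 86
  P = 46 + 49 = 95
  E = 133 − 4·86 + 3·95 = 74
Comparing — Policy B: E=15, Policy C: E=74. Highest is 74 (Policy C).

74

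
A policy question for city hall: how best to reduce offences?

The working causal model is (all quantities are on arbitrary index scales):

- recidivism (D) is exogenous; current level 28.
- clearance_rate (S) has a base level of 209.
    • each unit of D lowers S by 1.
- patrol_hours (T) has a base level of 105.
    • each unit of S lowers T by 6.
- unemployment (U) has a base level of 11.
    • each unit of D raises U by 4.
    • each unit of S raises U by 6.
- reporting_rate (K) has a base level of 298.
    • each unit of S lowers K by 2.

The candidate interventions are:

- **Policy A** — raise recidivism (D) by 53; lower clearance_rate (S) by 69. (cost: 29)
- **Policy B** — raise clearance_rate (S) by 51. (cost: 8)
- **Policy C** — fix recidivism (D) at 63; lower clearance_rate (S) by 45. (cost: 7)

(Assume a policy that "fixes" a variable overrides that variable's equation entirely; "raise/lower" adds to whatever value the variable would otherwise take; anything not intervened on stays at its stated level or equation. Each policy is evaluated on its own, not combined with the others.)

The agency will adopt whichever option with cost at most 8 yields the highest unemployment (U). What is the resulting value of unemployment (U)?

1515

Policy B (S + 51):
  D = 28
  S = 209 − 28 (+51 from intervention) = 232
  U = 11 + 4·28 + 6·232 = 1515
Policy C (D := 63, S − 45):
  D = 63
  S = 209 − 63 (−45 from intervention) = 101
  U = 11 + 4·63 + 6·101 = 869
Comparing — Policy B: U=1515, Policy C: U=869. Highest is 1515 (Policy B).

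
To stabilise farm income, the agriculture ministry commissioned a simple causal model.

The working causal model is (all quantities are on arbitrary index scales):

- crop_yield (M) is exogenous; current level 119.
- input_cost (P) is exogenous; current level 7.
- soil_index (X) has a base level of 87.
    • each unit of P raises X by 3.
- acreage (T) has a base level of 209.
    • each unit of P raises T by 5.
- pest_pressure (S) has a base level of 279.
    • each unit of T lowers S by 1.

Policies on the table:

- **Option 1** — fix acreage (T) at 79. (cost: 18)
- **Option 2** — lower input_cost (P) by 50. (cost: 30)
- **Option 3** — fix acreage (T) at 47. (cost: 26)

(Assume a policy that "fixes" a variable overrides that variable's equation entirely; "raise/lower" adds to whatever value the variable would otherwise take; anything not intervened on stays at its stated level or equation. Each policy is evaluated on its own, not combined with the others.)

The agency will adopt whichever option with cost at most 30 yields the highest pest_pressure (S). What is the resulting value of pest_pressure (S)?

285

Option 1 (T := 79):
  P = 7
  T = 79
  S = 279 − 79 = 200
Option 2 (P − 50):
  P = 7 − 50 = -43
  T = 209 + 5·(-43) = -6
  S = 279 − (-6) = 285
Option 3 (T := 47):
  P = 7
  T = 47
  S = 279 − 47 = 232
Comparing — Option 1: S=200, Option 2: S=285, Option 3: S=232. Highest is 285 (Option 2).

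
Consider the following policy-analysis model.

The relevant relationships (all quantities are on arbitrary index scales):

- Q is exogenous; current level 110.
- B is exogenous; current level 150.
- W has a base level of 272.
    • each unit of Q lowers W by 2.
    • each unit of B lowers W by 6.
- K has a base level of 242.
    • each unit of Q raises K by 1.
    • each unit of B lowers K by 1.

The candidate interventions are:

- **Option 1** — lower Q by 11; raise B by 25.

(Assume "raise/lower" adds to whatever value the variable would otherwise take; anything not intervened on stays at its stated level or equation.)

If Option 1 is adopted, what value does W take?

-976

Option 1 (Q − 11, B + 25):
  Q = 110 − 11 = 99
  B = 150 + 25 = 175
  W = 272 − 2·99 − 6·175 = -976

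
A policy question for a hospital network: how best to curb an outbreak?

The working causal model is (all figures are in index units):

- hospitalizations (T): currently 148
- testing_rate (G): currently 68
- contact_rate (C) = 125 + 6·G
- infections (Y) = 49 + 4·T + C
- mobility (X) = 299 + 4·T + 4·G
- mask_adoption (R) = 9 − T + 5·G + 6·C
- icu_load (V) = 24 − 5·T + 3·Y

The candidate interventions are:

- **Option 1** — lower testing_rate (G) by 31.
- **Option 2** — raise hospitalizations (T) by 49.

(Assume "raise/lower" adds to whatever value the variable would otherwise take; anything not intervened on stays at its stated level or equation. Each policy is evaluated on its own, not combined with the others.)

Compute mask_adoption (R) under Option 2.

Option 2 (T + 49):
  T = 148 + 49 = 197
  G = 68
  C = 125 + 6·68 = 533
  R = 9 − 197 + 5·68 + 6·533 = 3350

3350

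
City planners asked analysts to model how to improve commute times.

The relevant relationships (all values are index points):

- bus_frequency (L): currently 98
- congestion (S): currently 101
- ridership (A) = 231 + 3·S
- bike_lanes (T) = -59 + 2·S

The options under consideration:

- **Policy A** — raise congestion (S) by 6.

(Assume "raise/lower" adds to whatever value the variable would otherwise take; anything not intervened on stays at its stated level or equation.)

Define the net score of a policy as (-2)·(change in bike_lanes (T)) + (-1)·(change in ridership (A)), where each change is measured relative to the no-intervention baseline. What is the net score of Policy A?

Baseline:
  S = 101
  A = 231 + 3·101 = 534
  T = -59 + 2·101 = 143
Policy A (S + 6):
  S = 101 + 6 = 107
  A = 231 + 3·107 = 552
  T = -59 + 2·107 = 155
ΔT = 155 − 143 = 12; ΔA = 552 − 534 = 18
Score = (-2)·12 + (-1)·18 = -42

-42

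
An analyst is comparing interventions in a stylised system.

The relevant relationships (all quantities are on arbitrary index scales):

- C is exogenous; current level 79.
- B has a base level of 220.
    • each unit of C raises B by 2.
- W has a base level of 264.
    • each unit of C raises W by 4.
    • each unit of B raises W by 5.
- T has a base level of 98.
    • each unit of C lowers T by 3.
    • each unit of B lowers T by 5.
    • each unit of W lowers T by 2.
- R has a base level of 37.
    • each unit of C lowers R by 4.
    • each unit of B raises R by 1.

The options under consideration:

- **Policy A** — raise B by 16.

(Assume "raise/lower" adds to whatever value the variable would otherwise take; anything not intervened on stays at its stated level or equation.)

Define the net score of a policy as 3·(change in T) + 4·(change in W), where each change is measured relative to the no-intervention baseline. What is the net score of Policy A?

Baseline:
  C = 79
  B = 220 + 2·79 = 378
  W = 264 + 4·79 + 5·378 = 2470
  T = 98 − 3·79 − 5·378 − 2·2470 = -6969
Policy A (B + 16):
  C = 79
  B = 220 + 2·79 (+16 from intervention) = 394
  W = 264 + 4·79 + 5·394 = 2550
  T = 98 − 3·79 − 5·394 − 2·2550 = -7209
ΔT = -7209 − (-6969) = -240; ΔW = 2550 − 2470 = 80
Score = 3·(-240) + 4·80 = -400

-400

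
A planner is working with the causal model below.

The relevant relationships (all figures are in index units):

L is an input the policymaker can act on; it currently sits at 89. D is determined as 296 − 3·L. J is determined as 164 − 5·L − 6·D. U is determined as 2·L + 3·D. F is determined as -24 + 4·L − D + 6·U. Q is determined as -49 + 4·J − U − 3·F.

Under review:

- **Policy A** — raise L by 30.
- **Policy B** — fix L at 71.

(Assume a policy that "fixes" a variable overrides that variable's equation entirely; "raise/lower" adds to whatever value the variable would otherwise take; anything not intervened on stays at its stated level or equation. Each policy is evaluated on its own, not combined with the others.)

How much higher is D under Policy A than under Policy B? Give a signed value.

-144

Policy A (L + 30):
  L = 89 + 30 = 119
  D = 296 − 3·119 = -61
Policy B (L := 71):
  L = 71
  D = 296 − 3·71 = 83
D: -61 − 83 = -144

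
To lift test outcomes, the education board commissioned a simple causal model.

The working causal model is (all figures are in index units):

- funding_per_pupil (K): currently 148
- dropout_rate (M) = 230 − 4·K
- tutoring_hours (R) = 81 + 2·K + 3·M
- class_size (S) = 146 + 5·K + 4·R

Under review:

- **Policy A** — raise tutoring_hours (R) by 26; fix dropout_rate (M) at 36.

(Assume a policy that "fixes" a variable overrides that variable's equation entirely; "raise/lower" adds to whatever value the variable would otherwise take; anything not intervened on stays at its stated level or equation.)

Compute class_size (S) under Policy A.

Policy A (R + 26, M := 36):
  K = 148
  M = 36
  R = 81 + 2·148 + 3·36 (+26 from intervention) = 511
  S = 146 + 5·148 + 4·511 = 2930

2930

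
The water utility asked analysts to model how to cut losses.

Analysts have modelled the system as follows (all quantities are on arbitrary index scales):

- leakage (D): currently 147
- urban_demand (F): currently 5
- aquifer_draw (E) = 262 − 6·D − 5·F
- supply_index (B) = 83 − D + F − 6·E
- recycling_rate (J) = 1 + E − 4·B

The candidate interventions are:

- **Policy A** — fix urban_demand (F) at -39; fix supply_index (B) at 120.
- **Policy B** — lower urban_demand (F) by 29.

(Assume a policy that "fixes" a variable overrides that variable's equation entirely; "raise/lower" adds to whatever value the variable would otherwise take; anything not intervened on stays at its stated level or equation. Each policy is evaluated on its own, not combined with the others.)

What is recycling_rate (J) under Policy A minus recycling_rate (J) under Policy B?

11243

Policy A (F := -39, B := 120):
  D = 147
  F = -39
  E = 262 − 6·147 − 5·(-39) = -425
  B = 120
  J = 1 + (-425) − 4·120 = -904
Policy B (F − 29):
  D = 147
  F = 5 − 29 = -24
  E = 262 − 6·147 − 5·(-24) = -500
  B = 83 − 147 + (-24) − 6·(-500) = 2912
  J = 1 + (-500) − 4·2912 = -12147
J: -904 − (-12147) = 11243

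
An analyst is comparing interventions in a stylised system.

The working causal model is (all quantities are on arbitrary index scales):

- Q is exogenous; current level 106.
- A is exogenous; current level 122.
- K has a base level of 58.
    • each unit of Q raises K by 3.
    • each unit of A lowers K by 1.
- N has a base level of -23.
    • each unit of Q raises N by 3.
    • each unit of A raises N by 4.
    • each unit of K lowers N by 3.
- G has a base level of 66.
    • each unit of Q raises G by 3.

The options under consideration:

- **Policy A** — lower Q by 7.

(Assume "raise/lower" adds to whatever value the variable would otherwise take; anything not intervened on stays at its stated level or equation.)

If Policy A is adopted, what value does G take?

Policy A (Q − 7):
  Q = 106 − 7 = 99
  G = 66 + 3·99 = 363

363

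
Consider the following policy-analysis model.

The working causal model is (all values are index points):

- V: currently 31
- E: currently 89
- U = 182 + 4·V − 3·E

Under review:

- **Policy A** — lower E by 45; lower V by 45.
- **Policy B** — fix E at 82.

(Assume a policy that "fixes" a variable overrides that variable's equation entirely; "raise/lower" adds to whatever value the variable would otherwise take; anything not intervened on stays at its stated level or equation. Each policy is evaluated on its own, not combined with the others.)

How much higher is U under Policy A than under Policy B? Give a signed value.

Policy A (E − 45, V − 45):
  V = 31 − 45 = -14
  E = 89 − 45 = 44
  U = 182 + 4·(-14) − 3·44 = -6
Policy B (E := 82):
  V = 31
  E = 82
  U = 182 + 4·31 − 3·82 = 60
U: -6 − 60 = -66

-66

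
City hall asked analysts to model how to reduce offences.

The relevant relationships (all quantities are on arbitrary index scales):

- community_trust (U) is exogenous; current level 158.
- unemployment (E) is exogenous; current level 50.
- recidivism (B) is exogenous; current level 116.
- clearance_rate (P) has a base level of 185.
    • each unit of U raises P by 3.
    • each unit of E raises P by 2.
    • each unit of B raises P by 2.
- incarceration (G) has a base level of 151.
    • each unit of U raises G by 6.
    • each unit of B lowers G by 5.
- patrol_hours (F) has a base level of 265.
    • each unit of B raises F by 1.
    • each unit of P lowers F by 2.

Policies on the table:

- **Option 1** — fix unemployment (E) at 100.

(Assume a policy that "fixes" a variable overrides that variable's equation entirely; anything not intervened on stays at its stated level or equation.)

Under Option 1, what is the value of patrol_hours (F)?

-1801

Option 1 (E := 100):
  U = 158
  E = 100
  B = 116
  P = 185 + 3·158 + 2·100 + 2·116 = 1091
  F = 265 + 116 − 2·1091 = -1801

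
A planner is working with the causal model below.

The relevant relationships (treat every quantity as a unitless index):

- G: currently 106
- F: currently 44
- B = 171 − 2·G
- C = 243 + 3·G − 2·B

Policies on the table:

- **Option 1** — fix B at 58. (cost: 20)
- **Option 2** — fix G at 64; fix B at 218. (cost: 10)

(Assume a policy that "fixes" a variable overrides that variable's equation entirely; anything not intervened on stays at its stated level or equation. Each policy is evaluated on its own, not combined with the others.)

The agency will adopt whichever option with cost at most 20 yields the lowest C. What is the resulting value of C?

-1

Option 1 (B := 58):
  G = 106
  B = 58
  C = 243 + 3·106 − 2·58 = 445
Option 2 (G := 64, B := 218):
  G = 64
  B = 218
  C = 243 + 3·64 − 2·218 = -1
Comparing — Option 1: C=445, Option 2: C=-1. Lowest is -1 (Option 2).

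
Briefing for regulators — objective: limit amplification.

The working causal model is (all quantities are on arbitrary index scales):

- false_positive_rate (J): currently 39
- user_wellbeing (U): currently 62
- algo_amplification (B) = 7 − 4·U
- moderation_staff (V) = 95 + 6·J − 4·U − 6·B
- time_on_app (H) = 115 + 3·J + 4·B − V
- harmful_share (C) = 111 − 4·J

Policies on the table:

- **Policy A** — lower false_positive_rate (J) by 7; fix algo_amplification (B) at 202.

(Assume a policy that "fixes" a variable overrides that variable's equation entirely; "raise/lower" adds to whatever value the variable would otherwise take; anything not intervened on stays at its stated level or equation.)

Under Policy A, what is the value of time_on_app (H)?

2192

Policy A (J − 7, B := 202):
  J = 39 − 7 = 32
  U = 62
  B = 202
  V = 95 + 6·32 − 4·62 − 6·202 = -1173
  H = 115 + 3·32 + 4·202 − (-1173) = 2192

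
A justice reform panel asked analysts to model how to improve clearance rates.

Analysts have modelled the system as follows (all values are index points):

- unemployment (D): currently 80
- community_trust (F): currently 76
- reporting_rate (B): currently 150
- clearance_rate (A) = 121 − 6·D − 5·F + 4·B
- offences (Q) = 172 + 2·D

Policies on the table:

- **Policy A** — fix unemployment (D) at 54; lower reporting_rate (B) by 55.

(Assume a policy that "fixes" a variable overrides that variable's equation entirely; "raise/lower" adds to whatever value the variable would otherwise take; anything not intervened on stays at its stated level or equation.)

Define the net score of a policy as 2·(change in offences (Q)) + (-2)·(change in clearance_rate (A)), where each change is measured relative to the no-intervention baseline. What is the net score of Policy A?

24

Baseline:
  D = 80
  F = 76
  B = 150
  A = 121 − 6·80 − 5·76 + 4·150 = -139
  Q = 172 + 2·80 = 332
Policy A (D := 54, B − 55):
  D = 54
  F = 76
  B = 150 − 55 = 95
  A = 121 − 6·54 − 5·76 + 4·95 = -203
  Q = 172 + 2·54 = 280
ΔQ = 280 − 332 = -52; ΔA = -203 − (-139) = -64
Score = 2·(-52) + (-2)·(-64) = 24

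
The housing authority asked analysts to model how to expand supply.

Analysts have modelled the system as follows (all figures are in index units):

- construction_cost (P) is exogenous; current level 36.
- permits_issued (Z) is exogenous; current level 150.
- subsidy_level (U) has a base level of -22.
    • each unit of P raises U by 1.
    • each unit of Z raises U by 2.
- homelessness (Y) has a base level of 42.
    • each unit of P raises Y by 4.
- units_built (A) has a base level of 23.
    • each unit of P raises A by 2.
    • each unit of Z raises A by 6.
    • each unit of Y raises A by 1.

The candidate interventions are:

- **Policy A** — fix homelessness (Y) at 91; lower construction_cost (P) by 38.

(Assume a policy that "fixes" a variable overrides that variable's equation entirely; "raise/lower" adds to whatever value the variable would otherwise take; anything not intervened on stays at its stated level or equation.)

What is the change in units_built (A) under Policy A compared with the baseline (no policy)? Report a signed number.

-171

Baseline:
  P = 36
  Z = 150
  Y = 42 + 4·36 = 186
  A = 23 + 2·36 + 6·150 + 186 = 1181
Policy A (Y := 91, P − 38):
  P = 36 − 38 = -2
  Z = 150
  Y = 91
  A = 23 + 2·(-2) + 6·150 + 91 = 1010
Change in A: 1010 − 1181 = -171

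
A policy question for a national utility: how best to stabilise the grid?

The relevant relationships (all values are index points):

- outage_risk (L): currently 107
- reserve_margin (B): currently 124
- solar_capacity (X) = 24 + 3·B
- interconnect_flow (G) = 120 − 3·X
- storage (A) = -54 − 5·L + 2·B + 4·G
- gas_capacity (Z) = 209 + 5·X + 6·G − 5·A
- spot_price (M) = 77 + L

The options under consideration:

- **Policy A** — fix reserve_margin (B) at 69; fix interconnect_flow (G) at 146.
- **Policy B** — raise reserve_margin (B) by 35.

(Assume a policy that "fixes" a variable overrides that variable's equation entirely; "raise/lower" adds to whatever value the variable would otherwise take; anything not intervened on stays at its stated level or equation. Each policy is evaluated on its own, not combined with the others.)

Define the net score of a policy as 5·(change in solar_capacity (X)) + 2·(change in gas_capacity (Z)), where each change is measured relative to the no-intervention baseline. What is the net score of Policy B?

Baseline:
  L = 107
  B = 124
  X = 24 + 3·124 = 396
  G = 120 − 3·396 = -1068
  A = -54 − 5·107 + 2·124 + 4·(-1068) = -4613
  Z = 209 + 5·396 + 6·(-1068) − 5·(-4613) = 18846
Policy B (B + 35):
  L = 107
  B = 124 + 35 = 159
  X = 24 + 3·159 = 501
  G = 120 − 3·501 = -1383
  A = -54 − 5·107 + 2·159 + 4·(-1383) = -5803
  Z = 209 + 5·501 + 6·(-1383) − 5·(-5803) = 23431
ΔX = 501 − 396 = 105; ΔZ = 23431 − 18846 = 4585
Score = 5·105 + 2·4585 = 9695

9695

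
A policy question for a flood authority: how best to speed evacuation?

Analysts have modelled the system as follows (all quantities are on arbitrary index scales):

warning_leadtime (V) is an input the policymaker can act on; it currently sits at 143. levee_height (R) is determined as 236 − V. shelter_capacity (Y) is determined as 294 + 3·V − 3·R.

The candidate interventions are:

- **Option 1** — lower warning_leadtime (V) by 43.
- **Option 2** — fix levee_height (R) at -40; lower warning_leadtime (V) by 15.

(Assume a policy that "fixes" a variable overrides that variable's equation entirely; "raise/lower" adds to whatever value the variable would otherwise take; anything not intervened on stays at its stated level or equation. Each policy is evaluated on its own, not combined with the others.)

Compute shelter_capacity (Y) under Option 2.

798

Option 2 (R := -40, V − 15):
  V = 143 − 15 = 128
  R = -40
  Y = 294 + 3·128 − 3·(-40) = 798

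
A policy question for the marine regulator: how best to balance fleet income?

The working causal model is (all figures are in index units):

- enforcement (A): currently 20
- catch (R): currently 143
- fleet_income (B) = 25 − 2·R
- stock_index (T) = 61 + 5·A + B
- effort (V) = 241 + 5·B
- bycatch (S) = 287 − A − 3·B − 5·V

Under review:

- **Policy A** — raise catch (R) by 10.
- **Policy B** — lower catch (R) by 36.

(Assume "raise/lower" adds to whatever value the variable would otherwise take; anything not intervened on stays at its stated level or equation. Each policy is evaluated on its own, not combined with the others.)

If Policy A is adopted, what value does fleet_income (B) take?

Policy A (R + 10):
  R = 143 + 10 = 153
  B = 25 − 2·153 = -281

-281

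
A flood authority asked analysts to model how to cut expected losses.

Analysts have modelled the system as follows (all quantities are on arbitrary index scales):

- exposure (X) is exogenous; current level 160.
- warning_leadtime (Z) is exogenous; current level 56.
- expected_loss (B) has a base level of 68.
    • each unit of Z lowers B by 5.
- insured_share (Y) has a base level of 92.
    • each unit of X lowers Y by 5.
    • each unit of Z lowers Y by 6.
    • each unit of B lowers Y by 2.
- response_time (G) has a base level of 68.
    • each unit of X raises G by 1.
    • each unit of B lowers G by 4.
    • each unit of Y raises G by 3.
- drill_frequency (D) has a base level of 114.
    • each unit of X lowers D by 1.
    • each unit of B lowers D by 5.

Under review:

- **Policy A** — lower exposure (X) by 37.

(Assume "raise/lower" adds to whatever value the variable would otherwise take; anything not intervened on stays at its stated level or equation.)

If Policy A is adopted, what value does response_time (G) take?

-266

Policy A (X − 37):
  X = 160 − 37 = 123
  Z = 56
  B = 68 − 5·56 = -212
  Y = 92 − 5·123 − 6·56 − 2·(-212) = -435
  G = 68 + 123 − 4·(-212) + 3·(-435) = -266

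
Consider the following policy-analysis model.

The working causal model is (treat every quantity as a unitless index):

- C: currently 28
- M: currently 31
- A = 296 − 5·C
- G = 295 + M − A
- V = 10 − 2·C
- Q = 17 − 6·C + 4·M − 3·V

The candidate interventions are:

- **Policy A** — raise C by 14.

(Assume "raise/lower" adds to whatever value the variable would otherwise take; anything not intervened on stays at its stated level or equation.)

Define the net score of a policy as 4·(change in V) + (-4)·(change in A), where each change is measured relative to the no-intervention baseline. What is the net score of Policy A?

168

Baseline:
  C = 28
  A = 296 − 5·28 = 156
  V = 10 − 2·28 = -46
Policy A (C + 14):
  C = 28 + 14 = 42
  A = 296 − 5·42 = 86
  V = 10 − 2·42 = -74
ΔV = -74 − (-46) = -28; ΔA = 86 − 156 = -70
Score = 4·(-28) + (-4)·(-70) = 168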